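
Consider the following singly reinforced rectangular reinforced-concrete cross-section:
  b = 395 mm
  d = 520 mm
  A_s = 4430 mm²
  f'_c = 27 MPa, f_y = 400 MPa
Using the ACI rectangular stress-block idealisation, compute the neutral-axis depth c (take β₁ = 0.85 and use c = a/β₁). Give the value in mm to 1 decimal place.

c ≈ 230.0 mm

T = A_s f_y = 4430 × 400 = 1772000 N = 1772 kN.
Setting C = 0.85 f'_c a b equal to T: a = 1772000/(0.85 × 27 × 395) = 195.472 mm.
With β₁ = 0.85, c = a/β₁ = 195.472/0.85 = 230.0 mm.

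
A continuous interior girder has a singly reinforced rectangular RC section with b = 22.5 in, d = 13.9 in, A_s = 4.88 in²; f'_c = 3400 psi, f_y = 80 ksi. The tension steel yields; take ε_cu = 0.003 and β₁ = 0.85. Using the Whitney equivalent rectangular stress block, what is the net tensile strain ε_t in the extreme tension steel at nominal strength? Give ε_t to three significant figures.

ε_t ≈ 0.00290

a = A_s f_y/(0.85 f'_c b) = 6.004 in.
β₁ = 0.85, so c = a/β₁ = 6.004/0.85 = 7.064 in.
From the linear strain diagram with ε_cu = 0.003: ε_t = 0.003 (d − c)/c = 0.003 × (13.9 − 7.064)/7.064 = 0.00290.
ε_t < 0.004 — the section is over-reinforced for flexure under ACI limits.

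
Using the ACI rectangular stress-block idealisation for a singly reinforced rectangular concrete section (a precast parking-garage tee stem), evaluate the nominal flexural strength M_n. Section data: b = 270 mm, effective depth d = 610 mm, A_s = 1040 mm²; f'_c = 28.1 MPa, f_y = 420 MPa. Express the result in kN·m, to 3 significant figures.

M_n ≈ 252 kN·m

T = A_s f_y = 1040 × 420 = 436800 N = 436.8 kN.
From C = T: a = T/(0.85 f'_c b) = 436800/(0.85 × 28.1 × 270) = 67.73 mm.
M_n = T(d − a/2) = 436.8 kN × (610 − 33.865) mm = 251.66 kN·m.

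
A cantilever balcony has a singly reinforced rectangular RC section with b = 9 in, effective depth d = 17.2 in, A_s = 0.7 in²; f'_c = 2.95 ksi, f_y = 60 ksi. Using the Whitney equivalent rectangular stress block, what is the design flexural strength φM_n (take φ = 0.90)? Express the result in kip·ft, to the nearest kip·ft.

T = A_s f_y = 0.7 × 60 = 42 kips.
a = T/(0.85 f'_c b) = 42/(0.85 × 2.95 × 9) = 1.861 in.
M_n = T(d − a/2) = 42 × (17.2 − 0.9305) = 683.3 kip·in = 683.3/12 = 56.94 kip·ft.
φM_n = 0.90 × 56.94 = 51.25 kip·ft.

φM_n ≈ 51 kip·ft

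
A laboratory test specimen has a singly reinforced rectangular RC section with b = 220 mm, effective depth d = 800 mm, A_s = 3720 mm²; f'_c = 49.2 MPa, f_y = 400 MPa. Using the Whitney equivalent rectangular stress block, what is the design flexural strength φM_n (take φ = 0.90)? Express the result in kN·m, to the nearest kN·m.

T = A_s f_y = 3720 × 400 = 1488000 N = 1488 kN.
From C = T: a = T/(0.85 f'_c b) = 1488000/(0.85 × 49.2 × 220) = 161.73 mm.
M_n = T(d − a/2) = 1488 kN × (800 − 80.865) mm = 1070.07 kN·m.
φM_n = 0.90 × 1070.07 = 963.06 kN·m.

φM_n ≈ 963 kN·m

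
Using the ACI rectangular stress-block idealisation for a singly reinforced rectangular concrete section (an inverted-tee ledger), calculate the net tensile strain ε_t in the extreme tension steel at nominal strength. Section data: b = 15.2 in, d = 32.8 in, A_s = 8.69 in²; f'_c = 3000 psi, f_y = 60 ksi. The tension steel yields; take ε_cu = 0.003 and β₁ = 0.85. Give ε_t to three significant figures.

ε_t ≈ 0.00322

a = A_s f_y/(0.85 f'_c b) = 13.452 in.
β₁ = 0.85, so c = a/β₁ = 13.452/0.85 = 15.826 in.
From the linear strain diagram with ε_cu = 0.003: ε_t = 0.003 (d − c)/c = 0.003 × (32.8 − 15.826)/15.826 = 0.00322.
ε_t < 0.004 — the section is over-reinforced for flexure under ACI limits.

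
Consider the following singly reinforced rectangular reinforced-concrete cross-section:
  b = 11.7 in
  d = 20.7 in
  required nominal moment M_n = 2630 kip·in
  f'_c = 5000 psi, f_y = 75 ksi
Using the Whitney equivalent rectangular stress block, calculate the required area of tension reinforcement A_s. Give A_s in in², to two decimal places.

A_s ≈ 1.81 in²

From M_n = 0.85 f'_c a b (d − a/2):
a = d − √(d² − 2M_n/(0.85 f'_c b)) = 20.7 − √(20.7² − 2 × 2630/(0.85 × 5 × 11.7)) = 2.736 in.
A_s = 0.85 f'_c a b / f_y = 0.85 × 5 × 2.736 × 11.7 / 75 = 1.814 in².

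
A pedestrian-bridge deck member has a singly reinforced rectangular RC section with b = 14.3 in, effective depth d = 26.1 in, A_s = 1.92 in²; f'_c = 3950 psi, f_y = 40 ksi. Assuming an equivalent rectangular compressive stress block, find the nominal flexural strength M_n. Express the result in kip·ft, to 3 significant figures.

M_n ≈ 162 kip·ft

T = A_s f_y = 1.92 × 40 = 76.8 kips.
a = T/(0.85 f'_c b) = 76.8/(0.85 × 3.95 × 14.3) = 1.600 in.
M_n = T(d − a/2) = 76.8 × (26.1 − 0.8) = 1943.0 kip·in = 1943.0/12 = 161.92 kip·ft.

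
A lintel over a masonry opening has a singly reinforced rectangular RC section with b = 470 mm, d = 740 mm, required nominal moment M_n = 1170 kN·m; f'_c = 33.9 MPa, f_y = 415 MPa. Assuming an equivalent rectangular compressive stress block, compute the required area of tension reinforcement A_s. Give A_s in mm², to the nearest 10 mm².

A_s ≈ 4170 mm²

With M_n = 0.85 f'_c a b (d − a/2), solve the quadratic for a:
a = d − √(d² − 2M_n/(0.85 f'_c b)) = 740 − √(740² − 2 × 1170×10⁶/(0.85 × 33.9 × 470)) = 127.78 mm.
A_s = 0.85 f'_c a b / f_y = 0.85 × 33.9 × 127.78 × 470 / 415 = 4170.0 mm².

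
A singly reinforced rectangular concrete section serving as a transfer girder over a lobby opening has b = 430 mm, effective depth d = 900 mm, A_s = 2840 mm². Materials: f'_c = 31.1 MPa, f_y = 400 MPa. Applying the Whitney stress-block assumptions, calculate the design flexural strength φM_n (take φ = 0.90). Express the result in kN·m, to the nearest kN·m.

φM_n ≈ 869 kN·m

T = A_s f_y = 2840 × 400 = 1136000 N = 1136 kN.
From C = T: a = T/(0.85 f'_c b) = 1136000/(0.85 × 31.1 × 430) = 99.94 mm.
M_n = T(d − a/2) = 1136 kN × (900 − 49.97) mm = 965.63 kN·m.
φM_n = 0.90 × 965.63 = 869.07 kN·m.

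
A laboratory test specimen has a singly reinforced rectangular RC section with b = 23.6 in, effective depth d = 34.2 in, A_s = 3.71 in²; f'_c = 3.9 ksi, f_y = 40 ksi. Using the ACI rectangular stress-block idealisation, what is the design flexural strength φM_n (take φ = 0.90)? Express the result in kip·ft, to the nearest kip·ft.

φM_n ≈ 370 kip·ft

T = A_s f_y = 3.71 × 40 = 148.4 kips.
a = T/(0.85 f'_c b) = 148.4/(0.85 × 3.9 × 23.6) = 1.897 in.
M_n = T(d − a/2) = 148.4 × (34.2 − 0.9485) = 4934.5 kip·in = 4934.5/12 = 411.21 kip·ft.
φM_n = 0.90 × 411.21 = 370.09 kip·ft.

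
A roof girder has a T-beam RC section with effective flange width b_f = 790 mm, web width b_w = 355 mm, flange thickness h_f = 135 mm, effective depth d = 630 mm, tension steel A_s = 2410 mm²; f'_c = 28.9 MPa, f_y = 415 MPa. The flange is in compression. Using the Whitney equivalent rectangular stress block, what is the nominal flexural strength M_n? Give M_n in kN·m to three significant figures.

M_n ≈ 604 kN·m

Tension: T = A_s f_y = 2410 × 415 = 1000150 N.
Try a within the flange: a = T/(0.85 f'_c b_f) = 1000150/(0.85 × 28.9 × 790) = 51.54 mm.
Since a = 51.54 ≤ h_f = 135 mm, the stress block lies entirely in the flange; analyse as a rectangular beam of width b_f.
M_n = T(d − a/2) = 1000150 × (630 − 25.77) = 604.32 × 10⁶ N·mm.
M_n = 604.32 kN·m.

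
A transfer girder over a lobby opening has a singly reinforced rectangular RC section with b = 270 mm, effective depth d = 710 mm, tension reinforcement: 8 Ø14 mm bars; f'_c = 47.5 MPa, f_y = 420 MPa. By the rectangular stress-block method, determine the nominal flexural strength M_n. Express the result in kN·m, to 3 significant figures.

M_n ≈ 355 kN·m

A_s = 8 × 154 = 1232 mm².
T = A_s f_y = 1232 × 420 = 517440 N = 517.44 kN.
From C = T: a = T/(0.85 f'_c b) = 517440/(0.85 × 47.5 × 270) = 47.47 mm.
M_n = T(d − a/2) = 517.44 kN × (710 − 23.735) mm = 355.10 kN·m.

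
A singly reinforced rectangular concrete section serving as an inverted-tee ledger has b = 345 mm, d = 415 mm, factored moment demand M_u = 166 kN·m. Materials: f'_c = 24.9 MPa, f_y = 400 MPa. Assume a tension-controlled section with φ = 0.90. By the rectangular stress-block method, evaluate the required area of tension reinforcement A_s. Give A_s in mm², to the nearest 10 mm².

A_s ≈ 1210 mm²

M_n = M_u/φ = 166/0.90 = 184.444 kN·m.
With M_n = 0.85 f'_c a b (d − a/2), solve the quadratic for a:
a = d − √(d² − 2M_n/(0.85 f'_c b)) = 415 − √(415² − 2 × 184.444×10⁶/(0.85 × 24.9 × 345)) = 66.14 mm.
A_s = 0.85 f'_c a b / f_y = 0.85 × 24.9 × 66.14 × 345 / 400 = 1207.4 mm².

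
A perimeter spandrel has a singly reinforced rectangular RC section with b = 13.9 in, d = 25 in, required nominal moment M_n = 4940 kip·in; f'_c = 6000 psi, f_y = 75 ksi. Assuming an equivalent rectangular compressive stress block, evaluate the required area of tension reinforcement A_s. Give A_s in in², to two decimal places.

A_s ≈ 2.80 in²

From M_n = 0.85 f'_c a b (d − a/2):
a = d − √(d² − 2M_n/(0.85 f'_c b)) = 25 − √(25² − 2 × 4940/(0.85 × 6 × 13.9)) = 2.963 in.
A_s = 0.85 f'_c a b / f_y = 0.85 × 6 × 2.963 × 13.9 / 75 = 2.801 in².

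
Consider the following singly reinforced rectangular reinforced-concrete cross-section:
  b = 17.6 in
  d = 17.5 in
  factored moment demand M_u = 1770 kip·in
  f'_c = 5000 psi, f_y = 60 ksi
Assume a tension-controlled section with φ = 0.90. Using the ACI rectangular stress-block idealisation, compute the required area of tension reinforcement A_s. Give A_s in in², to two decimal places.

A_s ≈ 1.96 in²

M_n = M_u/φ = 1770/0.90 = 1966.67 kip·in.
From M_n = 0.85 f'_c a b (d − a/2):
a = d − √(d² − 2M_n/(0.85 f'_c b)) = 17.5 − √(17.5² − 2 × 1966.67/(0.85 × 5 × 17.6)) = 1.573 in.
A_s = 0.85 f'_c a b / f_y = 0.85 × 5 × 1.573 × 17.6 / 60 = 1.961 in².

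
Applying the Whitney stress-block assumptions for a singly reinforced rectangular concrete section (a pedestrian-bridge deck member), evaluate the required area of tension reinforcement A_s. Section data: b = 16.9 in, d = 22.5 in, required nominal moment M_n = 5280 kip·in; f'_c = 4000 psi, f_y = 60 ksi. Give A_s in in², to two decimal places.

A_s ≈ 4.35 in²

From M_n = 0.85 f'_c a b (d − a/2):
a = d − √(d² − 2M_n/(0.85 f'_c b)) = 22.5 − √(22.5² − 2 × 5280/(0.85 × 4 × 16.9)) = 4.543 in.
A_s = 0.85 f'_c a b / f_y = 0.85 × 4 × 4.543 × 16.9 / 60 = 4.351 in².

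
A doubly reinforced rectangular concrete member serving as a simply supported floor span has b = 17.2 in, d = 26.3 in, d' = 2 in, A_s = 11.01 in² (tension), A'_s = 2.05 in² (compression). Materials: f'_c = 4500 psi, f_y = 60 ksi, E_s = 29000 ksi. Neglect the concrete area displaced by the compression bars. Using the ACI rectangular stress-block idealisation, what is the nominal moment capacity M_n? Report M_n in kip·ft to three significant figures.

Assume both steels yield.
a = (A_s − A'_s) f_y/(0.85 f'_c b) = (11.01 − 2.05) × 60/(0.85 × 4.5 × 17.2) = 8.171 in.
c = a/β₁ = 8.171/0.825 = 9.904 in; ε'_s = 0.003(c − d')/c = 0.0024 ≥ ε_y = 0.0021, so the compression steel yields.
M_n = (A_s − A'_s) f_y (d − a/2) + A'_s f_y (d − d') = 537.6 × (26.3 − 4.0855) + 123 × (26.3 − 2) = 11942.5 + 2988.9 = 14931.4 kip·in = 14931.4/12 = 1244.28 kip·ft.

M_n ≈ 1240 kip·ft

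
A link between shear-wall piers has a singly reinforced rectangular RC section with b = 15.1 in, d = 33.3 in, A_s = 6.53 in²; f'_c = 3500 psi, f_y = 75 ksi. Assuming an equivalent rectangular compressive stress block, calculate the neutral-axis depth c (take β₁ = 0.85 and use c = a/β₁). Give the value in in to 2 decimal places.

T = A_s f_y = 6.53 × 75 = 489.75 kips.
a = T/(0.85 f'_c b) = 489.75/(0.85 × 3.5 × 15.1) = 10.9021 in.
With β₁ = 0.85, c = a/β₁ = 10.9021/0.85 = 12.83 in.

c ≈ 12.83 in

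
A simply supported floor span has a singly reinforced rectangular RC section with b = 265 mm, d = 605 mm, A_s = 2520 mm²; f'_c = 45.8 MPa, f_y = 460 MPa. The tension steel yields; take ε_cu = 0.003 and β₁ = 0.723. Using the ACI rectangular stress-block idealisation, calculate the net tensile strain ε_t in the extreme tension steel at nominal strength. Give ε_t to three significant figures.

a = A_s f_y/(0.85 f'_c b) = 112.36 mm.
β₁ = 0.723, so c = a/β₁ = 112.36/0.723 = 155.41 mm.
From the linear strain diagram with ε_cu = 0.003: ε_t = 0.003 (d − c)/c = 0.003 × (605 − 155.41)/155.41 = 0.00868.
Since ε_t ≥ 0.005, the section is tension-controlled.

ε_t ≈ 0.00868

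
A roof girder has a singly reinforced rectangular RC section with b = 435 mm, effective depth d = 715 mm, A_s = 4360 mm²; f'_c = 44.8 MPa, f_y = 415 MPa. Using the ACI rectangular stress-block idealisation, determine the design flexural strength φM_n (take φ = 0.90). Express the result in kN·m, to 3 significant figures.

φM_n ≈ 1080 kN·m

T = A_s f_y = 4360 × 415 = 1809400 N = 1809.4 kN.
From C = T: a = T/(0.85 f'_c b) = 1809400/(0.85 × 44.8 × 435) = 109.23 mm.
M_n = T(d − a/2) = 1809.4 kN × (715 − 54.615) mm = 1194.90 kN·m.
φM_n = 0.90 × 1194.90 = 1075.41 kN·m.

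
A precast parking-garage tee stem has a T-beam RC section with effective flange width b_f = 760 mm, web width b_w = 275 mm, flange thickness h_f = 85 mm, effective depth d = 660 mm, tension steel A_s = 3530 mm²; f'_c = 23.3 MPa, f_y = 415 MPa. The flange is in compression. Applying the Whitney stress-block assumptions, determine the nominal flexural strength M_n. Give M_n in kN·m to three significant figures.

Tension: T = A_s f_y = 3530 × 415 = 1464950 N.
Try a within the flange: a = T/(0.85 f'_c b_f) = 1464950/(0.85 × 23.3 × 760) = 97.33 mm.
a = 97.33 > h_f = 85 mm: the block extends into the web. Split into flange-overhang and web parts.
C_f = 0.85 f'_c (b_f − b_w) h_f = 0.85 × 23.3 × (760 − 275) × 85 = 816461 N.
Remaining web compression depth: a_w = (T − C_f)/(0.85 f'_c b_w) = (1464950 − 816461)/(0.85 × 23.3 × 275) = 119.07 mm.
M_n = C_f(d − h_f/2) + (T − C_f)(d − a_w/2) = 816461 × (660 − 42.5) + 648489 × (660 − 59.535) = 504.16 + 389.39 = 893.55 × 10⁶ N·mm.
M_n = 893.55 kN·m.

M_n ≈ 894 kN·m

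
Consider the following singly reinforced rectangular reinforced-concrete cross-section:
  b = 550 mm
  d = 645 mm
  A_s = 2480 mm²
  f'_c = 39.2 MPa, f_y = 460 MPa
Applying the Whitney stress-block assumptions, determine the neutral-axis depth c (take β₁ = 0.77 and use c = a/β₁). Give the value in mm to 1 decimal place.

c ≈ 80.8 mm

T = A_s f_y = 2480 × 460 = 1140800 N = 1140.8 kN.
Setting C = 0.85 f'_c a b equal to T: a = 1140800/(0.85 × 39.2 × 550) = 62.250 mm.
With β₁ = 0.77, c = a/β₁ = 62.250/0.77 = 80.8 mm.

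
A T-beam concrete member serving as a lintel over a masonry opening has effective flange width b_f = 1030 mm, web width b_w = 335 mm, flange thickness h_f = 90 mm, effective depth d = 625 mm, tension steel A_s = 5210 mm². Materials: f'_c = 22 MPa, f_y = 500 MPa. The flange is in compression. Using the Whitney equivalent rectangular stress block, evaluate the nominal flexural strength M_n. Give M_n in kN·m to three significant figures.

M_n ≈ 1410 kN·m

Tension: T = A_s f_y = 5210 × 500 = 2605000 N.
Try a within the flange: a = T/(0.85 f'_c b_f) = 2605000/(0.85 × 22 × 1030) = 135.25 mm.
a = 135.25 > h_f = 90 mm: the block extends into the web. Split into flange-overhang and web parts.
C_f = 0.85 f'_c (b_f − b_w) h_f = 0.85 × 22 × (1030 − 335) × 90 = 1169685 N.
Remaining web compression depth: a_w = (T − C_f)/(0.85 f'_c b_w) = (2605000 − 1169685)/(0.85 × 22 × 335) = 229.12 mm.
M_n = C_f(d − h_f/2) + (T − C_f)(d − a_w/2) = 1169685 × (625 − 45) + 1435315 × (625 − 114.56) = 678.42 + 732.64 = 1411.06 × 10⁶ N·mm.
M_n = 1411.06 kN·m.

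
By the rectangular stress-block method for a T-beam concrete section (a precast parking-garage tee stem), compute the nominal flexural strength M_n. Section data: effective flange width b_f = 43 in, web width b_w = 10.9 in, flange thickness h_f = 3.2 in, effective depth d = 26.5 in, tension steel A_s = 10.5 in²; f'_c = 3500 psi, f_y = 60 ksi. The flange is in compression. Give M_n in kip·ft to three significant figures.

Tension: T = A_s f_y = 10.5 × 60 = 630 kips.
Try a within the flange: a = T/(0.85 f'_c b_f) = 630/(0.85 × 3.5 × 43) = 4.925 in.
a = 4.925 > h_f = 3.2 in: the block extends into the web. Split into flange-overhang and web parts.
C_f = 0.85 f'_c (b_f − b_w) h_f = 0.85 × 3.5 × (43 − 10.9) × 3.2 = 305.6 kips.
Remaining web compression depth: a_w = (T − C_f)/(0.85 f'_c b_w) = (630 − 305.6)/(0.85 × 3.5 × 10.9) = 10.004 in.
M_n = C_f(d − h_f/2) + (T − C_f)(d − a_w/2) = 305.6 × (26.5 − 1.6) + 324.4 × (26.5 − 5.002) = 7609.4 + 6974.0 = 14583.4 kip·in.
M_n = 14583.4/12 = 1215.28 kip·ft.

M_n ≈ 1220 kip·ft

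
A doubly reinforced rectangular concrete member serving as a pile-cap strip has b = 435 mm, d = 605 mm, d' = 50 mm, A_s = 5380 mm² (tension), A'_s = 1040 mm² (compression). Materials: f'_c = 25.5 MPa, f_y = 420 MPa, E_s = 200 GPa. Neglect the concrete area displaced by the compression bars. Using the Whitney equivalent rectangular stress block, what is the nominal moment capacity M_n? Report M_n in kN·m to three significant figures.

Assume both tension and compression steel yield.
Net tension couple steel: A_s − A'_s = 4340 mm².
a = (A_s − A'_s) f_y / (0.85 f'_c b) = 1822800/(0.85 × 25.5 × 435) = 193.33 mm.
c = a/β₁ = 193.33/0.85 = 227.45 mm; ε'_s = 0.003(c − d')/c = 0.0023 ≥ f_y/E_s = 0.0021, so compression steel does yield.
M_n = (A_s − A'_s) f_y (d − a/2) + A'_s f_y (d − d') = [1822800 × (605 − 96.665) + 436800 × (605 − 50)] × 10⁻⁶ = 926.59 + 242.42 = 1169.01 kN·m.

M_n ≈ 1170 kN·m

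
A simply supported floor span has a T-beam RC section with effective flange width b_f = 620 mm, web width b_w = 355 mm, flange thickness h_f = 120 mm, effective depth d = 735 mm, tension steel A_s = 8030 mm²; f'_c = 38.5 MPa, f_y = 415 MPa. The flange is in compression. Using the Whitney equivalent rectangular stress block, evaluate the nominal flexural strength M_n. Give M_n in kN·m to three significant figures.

Tension: T = A_s f_y = 8030 × 415 = 3332450 N.
Try a within the flange: a = T/(0.85 f'_c b_f) = 3332450/(0.85 × 38.5 × 620) = 164.25 mm.
a = 164.25 > h_f = 120 mm: the block extends into the web. Split into flange-overhang and web parts.
C_f = 0.85 f'_c (b_f − b_w) h_f = 0.85 × 38.5 × (620 − 355) × 120 = 1040655 N.
Remaining web compression depth: a_w = (T − C_f)/(0.85 f'_c b_w) = (3332450 − 1040655)/(0.85 × 38.5 × 355) = 197.27 mm.
M_n = C_f(d − h_f/2) + (T − C_f)(d − a_w/2) = 1040655 × (735 − 60) + 2291795 × (735 − 98.635) = 702.44 + 1458.42 = 2160.86 × 10⁶ N·mm.
M_n = 2160.86 kN·m.

M_n ≈ 2160 kN·m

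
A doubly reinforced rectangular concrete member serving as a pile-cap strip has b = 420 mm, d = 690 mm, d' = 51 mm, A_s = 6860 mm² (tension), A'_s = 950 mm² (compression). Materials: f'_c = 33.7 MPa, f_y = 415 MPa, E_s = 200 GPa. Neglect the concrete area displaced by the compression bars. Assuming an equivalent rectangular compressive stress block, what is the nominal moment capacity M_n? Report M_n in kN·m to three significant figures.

M_n ≈ 1690 kN·m

Assume both tension and compression steel yield.
Net tension couple steel: A_s − A'_s = 5910 mm².
a = (A_s − A'_s) f_y / (0.85 f'_c b) = 2452650/(0.85 × 33.7 × 420) = 203.86 mm.
c = a/β₁ = 203.86/0.809 = 251.99 mm; ε'_s = 0.003(c − d')/c = 0.0024 ≥ f_y/E_s = 0.0021, so compression steel does yield.
M_n = (A_s − A'_s) f_y (d − a/2) + A'_s f_y (d − d') = [2452650 × (690 − 101.93) + 394250 × (690 − 51)] × 10⁻⁶ = 1442.33 + 251.93 = 1694.26 kN·m.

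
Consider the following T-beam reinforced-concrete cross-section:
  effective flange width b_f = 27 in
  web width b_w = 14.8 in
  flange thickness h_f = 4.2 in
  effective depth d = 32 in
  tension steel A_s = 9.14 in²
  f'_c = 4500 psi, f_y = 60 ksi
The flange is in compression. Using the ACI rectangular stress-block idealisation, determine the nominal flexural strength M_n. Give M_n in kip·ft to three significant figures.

M_n ≈ 1340 kip·ft

Tension: T = A_s f_y = 9.14 × 60 = 548.4 kips.
Try a within the flange: a = T/(0.85 f'_c b_f) = 548.4/(0.85 × 4.5 × 27) = 5.310 in.
a = 5.310 > h_f = 4.2 in: the block extends into the web. Split into flange-overhang and web parts.
C_f = 0.85 f'_c (b_f − b_w) h_f = 0.85 × 4.5 × (27 − 14.8) × 4.2 = 196.0 kips.
Remaining web compression depth: a_w = (T − C_f)/(0.85 f'_c b_w) = (548.4 − 196.0)/(0.85 × 4.5 × 14.8) = 6.225 in.
M_n = C_f(d − h_f/2) + (T − C_f)(d − a_w/2) = 196.0 × (32 − 2.1) + 352.4 × (32 − 3.1125) = 5860.4 + 10180.0 = 16040.4 kip·in.
M_n = 16040.4/12 = 1336.70 kip·ft.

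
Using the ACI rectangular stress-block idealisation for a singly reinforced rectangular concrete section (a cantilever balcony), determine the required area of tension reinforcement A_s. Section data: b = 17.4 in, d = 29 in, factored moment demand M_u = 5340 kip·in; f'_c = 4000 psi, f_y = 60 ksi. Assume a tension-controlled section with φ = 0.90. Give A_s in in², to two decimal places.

A_s ≈ 3.64 in²

M_n = M_u/φ = 5340/0.90 = 5933.33 kip·in.
From M_n = 0.85 f'_c a b (d − a/2):
a = d − √(d² − 2M_n/(0.85 f'_c b)) = 29 − √(29² − 2 × 5933.33/(0.85 × 4 × 17.4)) = 3.694 in.
A_s = 0.85 f'_c a b / f_y = 0.85 × 4 × 3.694 × 17.4 / 60 = 3.642 in².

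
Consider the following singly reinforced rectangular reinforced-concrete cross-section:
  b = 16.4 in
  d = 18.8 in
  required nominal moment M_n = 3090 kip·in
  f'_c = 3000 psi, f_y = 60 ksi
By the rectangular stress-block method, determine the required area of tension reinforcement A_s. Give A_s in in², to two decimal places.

From M_n = 0.85 f'_c a b (d − a/2):
a = d − √(d² − 2M_n/(0.85 f'_c b)) = 18.8 − √(18.8² − 2 × 3090/(0.85 × 3 × 16.4)) = 4.459 in.
A_s = 0.85 f'_c a b / f_y = 0.85 × 3 × 4.459 × 16.4 / 60 = 3.108 in².

A_s ≈ 3.11 in²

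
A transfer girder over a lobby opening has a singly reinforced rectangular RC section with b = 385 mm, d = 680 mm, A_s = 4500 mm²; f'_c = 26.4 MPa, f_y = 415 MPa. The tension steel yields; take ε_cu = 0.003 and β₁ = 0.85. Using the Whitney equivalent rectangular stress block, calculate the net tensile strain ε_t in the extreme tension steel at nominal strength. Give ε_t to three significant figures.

a = A_s f_y/(0.85 f'_c b) = 216.16 mm.
β₁ = 0.85, so c = a/β₁ = 216.16/0.85 = 254.31 mm.
From the linear strain diagram with ε_cu = 0.003: ε_t = 0.003 (d − c)/c = 0.003 × (680 − 254.31)/254.31 = 0.00502.
Since ε_t ≥ 0.005, the section is tension-controlled.

ε_t ≈ 0.00502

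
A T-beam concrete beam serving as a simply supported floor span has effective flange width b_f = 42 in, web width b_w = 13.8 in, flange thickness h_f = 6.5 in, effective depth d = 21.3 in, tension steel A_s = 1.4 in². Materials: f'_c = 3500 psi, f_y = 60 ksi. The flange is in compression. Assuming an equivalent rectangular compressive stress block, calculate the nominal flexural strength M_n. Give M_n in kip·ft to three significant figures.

Tension: T = A_s f_y = 1.4 × 60 = 84 kips.
Try a within the flange: a = T/(0.85 f'_c b_f) = 84/(0.85 × 3.5 × 42) = 0.672 in.
Since a = 0.672 ≤ h_f = 6.5 in, the stress block lies entirely in the flange; analyse as a rectangular beam of width b_f.
M_n = T(d − a/2) = 84 × (21.3 − 0.336) = 1761.0 kip·in.
M_n = 1761.0/12 = 146.75 kip·ft.

M_n ≈ 147 kip·ft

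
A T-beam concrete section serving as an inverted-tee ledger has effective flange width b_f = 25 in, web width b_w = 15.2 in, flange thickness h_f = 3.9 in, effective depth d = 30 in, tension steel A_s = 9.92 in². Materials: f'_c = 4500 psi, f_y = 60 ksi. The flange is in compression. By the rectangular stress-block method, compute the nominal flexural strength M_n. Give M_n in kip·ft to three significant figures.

M_n ≈ 1320 kip·ft

Tension: T = A_s f_y = 9.92 × 60 = 595.2 kips.
Try a within the flange: a = T/(0.85 f'_c b_f) = 595.2/(0.85 × 4.5 × 25) = 6.224 in.
a = 6.224 > h_f = 3.9 in: the block extends into the web. Split into flange-overhang and web parts.
C_f = 0.85 f'_c (b_f − b_w) h_f = 0.85 × 4.5 × (25 − 15.2) × 3.9 = 146.2 kips.
Remaining web compression depth: a_w = (T − C_f)/(0.85 f'_c b_w) = (595.2 − 146.2)/(0.85 × 4.5 × 15.2) = 7.723 in.
M_n = C_f(d − h_f/2) + (T − C_f)(d − a_w/2) = 146.2 × (30 − 1.95) + 449 × (30 − 3.8615) = 4100.9 + 11736.2 = 15837.1 kip·in.
M_n = 15837.1/12 = 1319.76 kip·ft.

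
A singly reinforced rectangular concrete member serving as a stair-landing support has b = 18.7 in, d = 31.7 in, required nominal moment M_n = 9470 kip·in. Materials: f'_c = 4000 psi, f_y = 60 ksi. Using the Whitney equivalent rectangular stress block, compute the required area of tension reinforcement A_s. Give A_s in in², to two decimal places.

From M_n = 0.85 f'_c a b (d − a/2):
a = d − √(d² − 2M_n/(0.85 f'_c b)) = 31.7 − √(31.7² − 2 × 9470/(0.85 × 4 × 18.7)) = 5.111 in.
A_s = 0.85 f'_c a b / f_y = 0.85 × 4 × 5.111 × 18.7 / 60 = 5.416 in².

A_s ≈ 5.42 in²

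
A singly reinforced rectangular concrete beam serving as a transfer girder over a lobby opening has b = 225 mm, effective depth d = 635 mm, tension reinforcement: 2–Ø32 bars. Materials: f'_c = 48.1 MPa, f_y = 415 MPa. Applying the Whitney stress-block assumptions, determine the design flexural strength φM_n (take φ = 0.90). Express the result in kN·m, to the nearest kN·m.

φM_n ≈ 360 kN·m

A_s = 2 × 804 = 1608 mm².
T = A_s f_y = 1608 × 415 = 667320 N = 667.32 kN.
From C = T: a = T/(0.85 f'_c b) = 667320/(0.85 × 48.1 × 225) = 72.54 mm.
M_n = T(d − a/2) = 667.32 kN × (635 − 36.27) mm = 399.54 kN·m.
φM_n = 0.90 × 399.54 = 359.59 kN·m.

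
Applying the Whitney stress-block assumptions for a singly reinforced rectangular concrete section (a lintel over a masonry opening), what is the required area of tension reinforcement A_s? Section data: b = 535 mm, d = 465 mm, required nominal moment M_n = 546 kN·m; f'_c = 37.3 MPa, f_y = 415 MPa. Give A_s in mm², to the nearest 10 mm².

With M_n = 0.85 f'_c a b (d − a/2), solve the quadratic for a:
a = d − √(d² − 2M_n/(0.85 f'_c b)) = 465 − √(465² − 2 × 546×10⁶/(0.85 × 37.3 × 535)) = 75.33 mm.
A_s = 0.85 f'_c a b / f_y = 0.85 × 37.3 × 75.33 × 535 / 415 = 3078.9 mm².

A_s ≈ 3080 mm²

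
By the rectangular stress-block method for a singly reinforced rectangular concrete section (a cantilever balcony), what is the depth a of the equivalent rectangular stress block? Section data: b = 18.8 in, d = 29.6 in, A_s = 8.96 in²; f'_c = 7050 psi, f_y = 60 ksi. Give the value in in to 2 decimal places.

T = A_s f_y = 8.96 × 60 = 537.6 kips.
a = T/(0.85 f'_c b) = 537.6/(0.85 × 7.05 × 18.8) = 4.77 in.

a ≈ 4.77 in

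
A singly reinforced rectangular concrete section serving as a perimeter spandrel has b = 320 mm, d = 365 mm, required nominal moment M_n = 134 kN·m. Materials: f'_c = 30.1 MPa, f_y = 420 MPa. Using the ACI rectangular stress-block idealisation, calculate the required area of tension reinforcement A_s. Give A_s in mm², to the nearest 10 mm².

A_s ≈ 940 mm²

With M_n = 0.85 f'_c a b (d − a/2), solve the quadratic for a:
a = d − √(d² − 2M_n/(0.85 f'_c b)) = 365 − √(365² − 2 × 134×10⁶/(0.85 × 30.1 × 320)) = 48.00 mm.
A_s = 0.85 f'_c a b / f_y = 0.85 × 30.1 × 48.00 × 320 / 420 = 935.7 mm².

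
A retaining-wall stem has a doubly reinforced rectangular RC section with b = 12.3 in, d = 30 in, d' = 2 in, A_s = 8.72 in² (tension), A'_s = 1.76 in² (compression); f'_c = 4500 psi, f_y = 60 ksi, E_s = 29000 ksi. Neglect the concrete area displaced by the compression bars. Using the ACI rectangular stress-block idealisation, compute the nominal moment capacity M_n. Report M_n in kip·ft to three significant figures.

M_n ≈ 1140 kip·ft

Assume both steels yield.
a = (A_s − A'_s) f_y/(0.85 f'_c b) = (8.72 − 1.76) × 60/(0.85 × 4.5 × 12.3) = 8.876 in.
c = a/β₁ = 8.876/0.825 = 10.759 in; ε'_s = 0.003(c − d')/c = 0.0024 ≥ ε_y = 0.0021, so the compression steel yields.
M_n = (A_s − A'_s) f_y (d − a/2) + A'_s f_y (d − d') = 417.6 × (30 − 4.438) + 105.6 × (30 − 2) = 10674.7 + 2956.8 = 13631.5 kip·in = 13631.5/12 = 1135.96 kip·ft.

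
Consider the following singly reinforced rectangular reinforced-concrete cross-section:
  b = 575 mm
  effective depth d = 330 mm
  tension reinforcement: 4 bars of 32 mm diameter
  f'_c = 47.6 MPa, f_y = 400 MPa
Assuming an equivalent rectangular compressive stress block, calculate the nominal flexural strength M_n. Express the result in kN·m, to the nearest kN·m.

M_n ≈ 389 kN·m

A_s = 4 × 804 = 3216 mm².
T = A_s f_y = 3216 × 400 = 1286400 N = 1286.4 kN.
From C = T: a = T/(0.85 f'_c b) = 1286400/(0.85 × 47.6 × 575) = 55.29 mm.
M_n = T(d − a/2) = 1286.4 kN × (330 − 27.645) mm = 388.95 kN·m.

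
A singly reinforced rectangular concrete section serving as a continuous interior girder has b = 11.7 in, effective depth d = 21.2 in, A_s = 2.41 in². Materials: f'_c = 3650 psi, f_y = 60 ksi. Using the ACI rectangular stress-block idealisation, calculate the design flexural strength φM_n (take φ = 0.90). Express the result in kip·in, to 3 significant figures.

T = A_s f_y = 2.41 × 60 = 144.6 kips.
a = T/(0.85 f'_c b) = 144.6/(0.85 × 3.65 × 11.7) = 3.984 in.
M_n = T(d − a/2) = 144.6 × (21.2 − 1.992) = 2777.5 kip·in.
φM_n = 0.90 × 2777.5 = 2499.8 kip·in.

φM_n ≈ 2500 kip·in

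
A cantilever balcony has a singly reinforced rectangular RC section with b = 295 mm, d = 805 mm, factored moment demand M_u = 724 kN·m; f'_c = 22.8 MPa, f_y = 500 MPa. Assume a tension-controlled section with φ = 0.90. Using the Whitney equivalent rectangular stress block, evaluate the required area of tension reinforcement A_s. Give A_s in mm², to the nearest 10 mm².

A_s ≈ 2280 mm²

M_n = M_u/φ = 724/0.90 = 804.444 kN·m.
With M_n = 0.85 f'_c a b (d − a/2), solve the quadratic for a:
a = d − √(d² − 2M_n/(0.85 f'_c b)) = 805 − √(805² − 2 × 804.444×10⁶/(0.85 × 22.8 × 295)) = 199.52 mm.
A_s = 0.85 f'_c a b / f_y = 0.85 × 22.8 × 199.52 × 295 / 500 = 2281.4 mm².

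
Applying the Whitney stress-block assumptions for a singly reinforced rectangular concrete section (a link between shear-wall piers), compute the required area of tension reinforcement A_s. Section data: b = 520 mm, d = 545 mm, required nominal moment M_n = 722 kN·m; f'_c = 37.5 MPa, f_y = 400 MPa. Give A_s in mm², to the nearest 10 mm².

With M_n = 0.85 f'_c a b (d − a/2), solve the quadratic for a:
a = d − √(d² − 2M_n/(0.85 f'_c b)) = 545 − √(545² − 2 × 722×10⁶/(0.85 × 37.5 × 520)) = 86.85 mm.
A_s = 0.85 f'_c a b / f_y = 0.85 × 37.5 × 86.85 × 520 / 400 = 3598.8 mm².

A_s ≈ 3600 mm²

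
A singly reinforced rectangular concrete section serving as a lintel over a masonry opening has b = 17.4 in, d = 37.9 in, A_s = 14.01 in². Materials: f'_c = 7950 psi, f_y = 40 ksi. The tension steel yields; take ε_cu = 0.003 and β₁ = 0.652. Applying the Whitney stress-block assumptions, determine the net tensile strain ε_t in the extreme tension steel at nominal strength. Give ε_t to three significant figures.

a = A_s f_y/(0.85 f'_c b) = 4.766 in.
β₁ = 0.652, so c = a/β₁ = 4.766/0.652 = 7.310 in.
From the linear strain diagram with ε_cu = 0.003: ε_t = 0.003 (d − c)/c = 0.003 × (37.9 − 7.310)/7.310 = 0.0126.
Since ε_t ≥ 0.005, the section is tension-controlled.

ε_t ≈ 0.0126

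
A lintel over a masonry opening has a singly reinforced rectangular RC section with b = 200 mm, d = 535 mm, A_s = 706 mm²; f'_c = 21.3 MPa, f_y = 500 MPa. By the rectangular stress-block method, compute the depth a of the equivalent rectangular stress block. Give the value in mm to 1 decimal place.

a ≈ 97.5 mm

T = A_s f_y = 706 × 500 = 353000 N = 353 kN.
Setting C = 0.85 f'_c a b equal to T: a = 353000/(0.85 × 21.3 × 200) = 97.5 mm.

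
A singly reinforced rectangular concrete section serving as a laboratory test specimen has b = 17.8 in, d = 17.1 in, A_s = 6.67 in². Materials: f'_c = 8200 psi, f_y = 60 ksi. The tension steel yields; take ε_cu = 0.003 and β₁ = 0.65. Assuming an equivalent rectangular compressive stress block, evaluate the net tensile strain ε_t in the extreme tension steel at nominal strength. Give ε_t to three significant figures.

a = A_s f_y/(0.85 f'_c b) = 3.226 in.
β₁ = 0.65, so c = a/β₁ = 3.226/0.65 = 4.963 in.
From the linear strain diagram with ε_cu = 0.003: ε_t = 0.003 (d − c)/c = 0.003 × (17.1 − 4.963)/4.963 = 0.00734.
Since ε_t ≥ 0.005, the section is tension-controlled.

ε_t ≈ 0.00734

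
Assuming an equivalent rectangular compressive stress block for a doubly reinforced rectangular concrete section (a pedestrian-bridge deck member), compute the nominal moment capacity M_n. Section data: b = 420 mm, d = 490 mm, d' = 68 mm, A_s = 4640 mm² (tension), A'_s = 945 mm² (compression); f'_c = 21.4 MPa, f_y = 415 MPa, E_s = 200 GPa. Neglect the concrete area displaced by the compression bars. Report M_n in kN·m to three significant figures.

Assume both tension and compression steel yield.
Net tension couple steel: A_s − A'_s = 3695 mm².
a = (A_s − A'_s) f_y / (0.85 f'_c b) = 1533425/(0.85 × 21.4 × 420) = 200.72 mm.
c = a/β₁ = 200.72/0.85 = 236.14 mm; ε'_s = 0.003(c − d')/c = 0.0021 ≥ f_y/E_s = 0.0021, so compression steel does yield.
M_n = (A_s − A'_s) f_y (d − a/2) + A'_s f_y (d − d') = [1533425 × (490 − 100.36) + 392175 × (490 − 68)] × 10⁻⁶ = 597.48 + 165.50 = 762.98 kN·m.

M_n ≈ 763 kN·m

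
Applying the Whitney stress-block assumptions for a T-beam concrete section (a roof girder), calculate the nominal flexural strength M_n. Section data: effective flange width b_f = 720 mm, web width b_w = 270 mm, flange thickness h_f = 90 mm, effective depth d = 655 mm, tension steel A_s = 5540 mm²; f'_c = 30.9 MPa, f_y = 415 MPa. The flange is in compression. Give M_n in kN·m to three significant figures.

M_n ≈ 1350 kN·m

Tension: T = A_s f_y = 5540 × 415 = 2299100 N.
Try a within the flange: a = T/(0.85 f'_c b_f) = 2299100/(0.85 × 30.9 × 720) = 121.58 mm.
a = 121.58 > h_f = 90 mm: the block extends into the web. Split into flange-overhang and web parts.
C_f = 0.85 f'_c (b_f − b_w) h_f = 0.85 × 30.9 × (720 − 270) × 90 = 1063733 N.
Remaining web compression depth: a_w = (T − C_f)/(0.85 f'_c b_w) = (2299100 − 1063733)/(0.85 × 30.9 × 270) = 174.20 mm.
M_n = C_f(d − h_f/2) + (T − C_f)(d − a_w/2) = 1063733 × (655 − 45) + 1235367 × (655 − 87.1) = 648.88 + 701.56 = 1350.44 × 10⁶ N·mm.
M_n = 1350.44 kN·m.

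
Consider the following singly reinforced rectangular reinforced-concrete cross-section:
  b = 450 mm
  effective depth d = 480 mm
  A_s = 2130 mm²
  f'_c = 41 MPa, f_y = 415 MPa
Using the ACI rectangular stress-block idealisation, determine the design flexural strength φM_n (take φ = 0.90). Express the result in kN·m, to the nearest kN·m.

φM_n ≈ 359 kN·m

T = A_s f_y = 2130 × 415 = 883950 N = 883.95 kN.
From C = T: a = T/(0.85 f'_c b) = 883950/(0.85 × 41 × 450) = 56.37 mm.
M_n = T(d − a/2) = 883.95 kN × (480 − 28.185) mm = 399.38 kN·m.
φM_n = 0.90 × 399.38 = 359.44 kN·m.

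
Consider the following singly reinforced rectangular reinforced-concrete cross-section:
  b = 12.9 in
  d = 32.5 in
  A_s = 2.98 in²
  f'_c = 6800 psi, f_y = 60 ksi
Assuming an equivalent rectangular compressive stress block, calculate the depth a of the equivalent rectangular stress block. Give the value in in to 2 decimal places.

T = A_s f_y = 2.98 × 60 = 178.8 kips.
a = T/(0.85 f'_c b) = 178.8/(0.85 × 6.8 × 12.9) = 2.40 in.

a ≈ 2.40 in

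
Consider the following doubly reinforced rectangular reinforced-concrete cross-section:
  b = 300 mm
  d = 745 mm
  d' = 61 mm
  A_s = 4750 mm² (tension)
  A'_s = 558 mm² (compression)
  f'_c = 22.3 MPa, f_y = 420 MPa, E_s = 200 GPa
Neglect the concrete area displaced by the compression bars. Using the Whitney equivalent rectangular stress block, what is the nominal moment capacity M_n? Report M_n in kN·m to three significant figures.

M_n ≈ 1200 kN·m

Assume both tension and compression steel yield.
Net tension couple steel: A_s − A'_s = 4192 mm².
a = (A_s − A'_s) f_y / (0.85 f'_c b) = 1760640/(0.85 × 22.3 × 300) = 309.62 mm.
c = a/β₁ = 309.62/0.85 = 364.26 mm; ε'_s = 0.003(c − d')/c = 0.0025 ≥ f_y/E_s = 0.0021, so compression steel does yield.
M_n = (A_s − A'_s) f_y (d − a/2) + A'_s f_y (d − d') = [1760640 × (745 − 154.81) + 234360 × (745 − 61)] × 10⁻⁶ = 1039.11 + 160.30 = 1199.41 kN·m.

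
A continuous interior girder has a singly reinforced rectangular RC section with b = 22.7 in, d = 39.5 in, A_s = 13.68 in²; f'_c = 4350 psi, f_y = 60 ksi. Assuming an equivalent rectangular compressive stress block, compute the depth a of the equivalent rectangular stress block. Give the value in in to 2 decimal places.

T = A_s f_y = 13.68 × 60 = 820.8 kips.
a = T/(0.85 f'_c b) = 820.8/(0.85 × 4.35 × 22.7) = 9.78 in.

a ≈ 9.78 in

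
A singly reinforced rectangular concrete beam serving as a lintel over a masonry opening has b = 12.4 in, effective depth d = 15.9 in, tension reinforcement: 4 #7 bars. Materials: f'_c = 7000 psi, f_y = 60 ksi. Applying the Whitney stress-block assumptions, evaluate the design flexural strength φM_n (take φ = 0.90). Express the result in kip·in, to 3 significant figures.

φM_n ≈ 1930 kip·in

A_s = 4 × 0.6 = 2.4 in².
T = A_s f_y = 2.4 × 60 = 144 kips.
a = T/(0.85 f'_c b) = 144/(0.85 × 7 × 12.4) = 1.952 in.
M_n = T(d − a/2) = 144 × (15.9 − 0.976) = 2149.1 kip·in.
φM_n = 0.90 × 2149.1 = 1934.2 kip·in.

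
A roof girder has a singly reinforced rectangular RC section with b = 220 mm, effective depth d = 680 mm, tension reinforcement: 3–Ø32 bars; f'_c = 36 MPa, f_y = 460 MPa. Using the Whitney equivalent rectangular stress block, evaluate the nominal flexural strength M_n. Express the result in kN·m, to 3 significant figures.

M_n ≈ 663 kN·m

A_s = 3 × 804 = 2412 mm².
T = A_s f_y = 2412 × 460 = 1109520 N = 1109.52 kN.
From C = T: a = T/(0.85 f'_c b) = 1109520/(0.85 × 36 × 220) = 164.81 mm.
M_n = T(d − a/2) = 1109.52 kN × (680 − 82.405) mm = 663.04 kN·m.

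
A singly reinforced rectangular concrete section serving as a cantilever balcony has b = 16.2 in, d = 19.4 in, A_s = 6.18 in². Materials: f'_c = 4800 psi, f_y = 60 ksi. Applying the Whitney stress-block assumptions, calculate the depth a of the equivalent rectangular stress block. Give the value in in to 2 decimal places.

a ≈ 5.61 in

T = A_s f_y = 6.18 × 60 = 370.8 kips.
a = T/(0.85 f'_c b) = 370.8/(0.85 × 4.8 × 16.2) = 5.61 in.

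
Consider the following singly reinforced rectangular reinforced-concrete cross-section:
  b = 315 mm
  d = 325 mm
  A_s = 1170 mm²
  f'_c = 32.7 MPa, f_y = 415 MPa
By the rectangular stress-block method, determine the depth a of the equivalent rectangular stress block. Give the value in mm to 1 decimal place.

T = A_s f_y = 1170 × 415 = 485550 N = 485.55 kN.
Setting C = 0.85 f'_c a b equal to T: a = 485550/(0.85 × 32.7 × 315) = 55.5 mm.

a ≈ 55.5 mm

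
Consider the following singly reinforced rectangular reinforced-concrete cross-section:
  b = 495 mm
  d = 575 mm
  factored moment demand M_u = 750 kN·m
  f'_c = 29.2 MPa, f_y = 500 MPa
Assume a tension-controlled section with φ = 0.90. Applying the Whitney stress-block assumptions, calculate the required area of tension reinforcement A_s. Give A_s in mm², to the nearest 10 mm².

M_n = M_u/φ = 750/0.90 = 833.333 kN·m.
With M_n = 0.85 f'_c a b (d − a/2), solve the quadratic for a:
a = d − √(d² − 2M_n/(0.85 f'_c b)) = 575 − √(575² − 2 × 833.333×10⁶/(0.85 × 29.2 × 495)) = 133.45 mm.
A_s = 0.85 f'_c a b / f_y = 0.85 × 29.2 × 133.45 × 495 / 500 = 3279.1 mm².

A_s ≈ 3280 mm²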